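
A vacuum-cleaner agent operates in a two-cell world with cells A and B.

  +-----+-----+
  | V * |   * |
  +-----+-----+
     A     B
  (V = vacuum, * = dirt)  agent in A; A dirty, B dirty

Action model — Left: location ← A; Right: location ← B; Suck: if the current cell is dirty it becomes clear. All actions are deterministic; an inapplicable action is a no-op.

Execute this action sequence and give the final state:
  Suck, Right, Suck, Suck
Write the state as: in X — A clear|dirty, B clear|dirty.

in B — A clear, B clear

t=1 Suck ⇒ in A — A clear, B dirty
t=2 Right ⇒ in B — A clear, B dirty
t=3 Suck ⇒ in B — A clear, B clear
t=4 Suck ⇒ in B — A clear, B clear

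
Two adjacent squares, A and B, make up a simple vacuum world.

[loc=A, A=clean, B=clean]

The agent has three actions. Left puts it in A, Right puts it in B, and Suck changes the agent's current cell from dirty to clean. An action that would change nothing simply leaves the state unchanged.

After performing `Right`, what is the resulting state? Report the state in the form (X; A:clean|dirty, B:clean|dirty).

(B; A:clean, B:clean)

start: (A; A:clean, B:clean)
1) do Right; now (B; A:clean, B:clean)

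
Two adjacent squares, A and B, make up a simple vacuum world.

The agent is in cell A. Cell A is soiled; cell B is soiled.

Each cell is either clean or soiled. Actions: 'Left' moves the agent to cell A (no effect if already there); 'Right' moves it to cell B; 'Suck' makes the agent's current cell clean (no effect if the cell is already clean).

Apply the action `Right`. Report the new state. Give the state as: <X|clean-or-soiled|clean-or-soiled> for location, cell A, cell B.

start: <A|soiled|soiled>
Right (#1): <B|soiled|soiled>

<B|soiled|soiled>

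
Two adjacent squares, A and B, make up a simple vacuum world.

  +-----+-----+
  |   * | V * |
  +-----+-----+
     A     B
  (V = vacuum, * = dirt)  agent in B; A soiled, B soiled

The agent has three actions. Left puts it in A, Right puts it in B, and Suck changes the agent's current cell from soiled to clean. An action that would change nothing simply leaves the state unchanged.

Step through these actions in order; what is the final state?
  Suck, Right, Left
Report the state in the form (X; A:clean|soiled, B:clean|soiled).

t=1 Suck ⇒ (B; A:soiled, B:clean)
t=2 Right ⇒ (B; A:soiled, B:clean)
t=3 Left ⇒ (A; A:soiled, B:clean)

(A; A:soiled, B:clean)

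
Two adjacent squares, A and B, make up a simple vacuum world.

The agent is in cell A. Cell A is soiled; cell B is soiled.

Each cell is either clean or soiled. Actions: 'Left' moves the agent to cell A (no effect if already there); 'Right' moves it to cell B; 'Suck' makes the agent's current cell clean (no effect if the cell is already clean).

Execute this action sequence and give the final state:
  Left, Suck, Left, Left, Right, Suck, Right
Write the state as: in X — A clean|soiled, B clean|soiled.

[1] after Left: in A — A soiled, B soiled
[2] after Suck: in A — A clean, B soiled
[3] after Left: in A — A clean, B soiled
[4] after Left: in A — A clean, B soiled
[5] after Right: in B — A clean, B soiled
[6] after Suck: in B — A clean, B clean
[7] after Right: in B — A clean, B clean

in B — A clean, B clean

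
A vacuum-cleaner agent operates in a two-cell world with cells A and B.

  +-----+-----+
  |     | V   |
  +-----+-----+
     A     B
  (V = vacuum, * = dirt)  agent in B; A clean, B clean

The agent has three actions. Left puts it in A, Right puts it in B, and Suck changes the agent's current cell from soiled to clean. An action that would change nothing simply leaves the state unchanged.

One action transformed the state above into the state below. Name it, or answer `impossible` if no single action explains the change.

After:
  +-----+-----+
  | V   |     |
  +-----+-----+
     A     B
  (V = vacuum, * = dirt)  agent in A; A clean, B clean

Left

try  Left: (A; A:clean, B:clean)  ← match
try Right: (B; A:clean, B:clean)
try  Suck: (B; A:clean, B:clean)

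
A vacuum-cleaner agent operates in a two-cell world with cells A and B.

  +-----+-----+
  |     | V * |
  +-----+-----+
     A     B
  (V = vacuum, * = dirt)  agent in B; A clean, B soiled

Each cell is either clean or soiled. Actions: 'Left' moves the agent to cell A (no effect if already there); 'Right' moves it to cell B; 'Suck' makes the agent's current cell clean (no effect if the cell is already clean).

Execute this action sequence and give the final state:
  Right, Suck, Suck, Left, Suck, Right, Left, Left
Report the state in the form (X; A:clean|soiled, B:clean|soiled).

(A; A:clean, B:clean)

step 1/8 (Right): (B; A:clean, B:soiled)
step 2/8 (Suck): (B; A:clean, B:clean)
step 3/8 (Suck): (B; A:clean, B:clean)
step 4/8 (Left): (A; A:clean, B:clean)
step 5/8 (Suck): (A; A:clean, B:clean)
step 6/8 (Right): (B; A:clean, B:clean)
step 7/8 (Left): (A; A:clean, B:clean)
step 8/8 (Left): (A; A:clean, B:clean)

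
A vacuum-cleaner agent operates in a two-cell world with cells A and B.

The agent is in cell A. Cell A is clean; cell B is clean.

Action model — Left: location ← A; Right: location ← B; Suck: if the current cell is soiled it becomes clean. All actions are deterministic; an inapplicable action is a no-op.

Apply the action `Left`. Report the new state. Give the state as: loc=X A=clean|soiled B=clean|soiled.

loc=A A=clean B=clean

start: loc=A A=clean B=clean
step 1/1 (Left): loc=A A=clean B=clean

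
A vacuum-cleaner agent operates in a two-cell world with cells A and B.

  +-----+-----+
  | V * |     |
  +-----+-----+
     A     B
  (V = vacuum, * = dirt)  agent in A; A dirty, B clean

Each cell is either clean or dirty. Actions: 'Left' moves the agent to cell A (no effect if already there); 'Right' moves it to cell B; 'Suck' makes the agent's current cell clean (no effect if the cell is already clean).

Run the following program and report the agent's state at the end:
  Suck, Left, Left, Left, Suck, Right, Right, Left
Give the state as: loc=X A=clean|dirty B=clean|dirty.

loc=A A=clean B=clean

t=1 Suck ⇒ loc=A A=clean B=clean
t=2 Left ⇒ loc=A A=clean B=clean
t=3 Left ⇒ loc=A A=clean B=clean
t=4 Left ⇒ loc=A A=clean B=clean
t=5 Suck ⇒ loc=A A=clean B=clean
t=6 Right ⇒ loc=B A=clean B=clean
t=7 Right ⇒ loc=B A=clean B=clean
t=8 Left ⇒ loc=A A=clean B=clean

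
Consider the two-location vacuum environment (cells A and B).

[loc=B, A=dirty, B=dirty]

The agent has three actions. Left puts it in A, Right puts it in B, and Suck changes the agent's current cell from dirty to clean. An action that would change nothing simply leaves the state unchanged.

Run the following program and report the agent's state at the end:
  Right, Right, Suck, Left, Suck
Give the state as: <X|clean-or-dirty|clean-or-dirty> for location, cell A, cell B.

t=1 Right ⇒ <B|dirty|dirty>
t=2 Right ⇒ <B|dirty|dirty>
t=3 Suck ⇒ <B|dirty|clean>
t=4 Left ⇒ <A|dirty|clean>
t=5 Suck ⇒ <A|clean|clean>

<A|clean|clean>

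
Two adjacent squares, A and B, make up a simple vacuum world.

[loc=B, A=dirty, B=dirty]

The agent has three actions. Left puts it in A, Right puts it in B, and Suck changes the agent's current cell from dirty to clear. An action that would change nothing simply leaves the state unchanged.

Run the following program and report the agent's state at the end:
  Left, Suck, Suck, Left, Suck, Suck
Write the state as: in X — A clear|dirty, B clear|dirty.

in A — A clear, B dirty

[1] after Left: in A — A dirty, B dirty
[2] after Suck: in A — A clear, B dirty
[3] after Suck: in A — A clear, B dirty
[4] after Left: in A — A clear, B dirty
[5] after Suck: in A — A clear, B dirty
[6] after Suck: in A — A clear, B dirty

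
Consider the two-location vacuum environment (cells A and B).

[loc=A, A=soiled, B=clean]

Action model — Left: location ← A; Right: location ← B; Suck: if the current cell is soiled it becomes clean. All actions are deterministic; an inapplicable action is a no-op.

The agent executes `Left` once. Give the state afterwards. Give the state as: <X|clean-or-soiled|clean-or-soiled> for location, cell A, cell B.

start: <A|soiled|clean>
[1] after Left: <A|soiled|clean>

<A|soiled|clean>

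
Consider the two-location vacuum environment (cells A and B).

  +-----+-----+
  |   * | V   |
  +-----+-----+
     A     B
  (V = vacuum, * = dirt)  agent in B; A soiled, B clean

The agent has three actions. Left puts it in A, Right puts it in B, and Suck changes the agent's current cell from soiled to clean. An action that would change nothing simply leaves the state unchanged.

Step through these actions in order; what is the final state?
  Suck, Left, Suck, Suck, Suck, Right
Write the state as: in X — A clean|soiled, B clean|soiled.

1) do Suck; now in B — A soiled, B clean
2) do Left; now in A — A soiled, B clean
3) do Suck; now in A — A clean, B clean
4) do Suck; now in A — A clean, B clean
5) do Suck; now in A — A clean, B clean
6) do Right; now in B — A clean, B clean

in B — A clean, B clean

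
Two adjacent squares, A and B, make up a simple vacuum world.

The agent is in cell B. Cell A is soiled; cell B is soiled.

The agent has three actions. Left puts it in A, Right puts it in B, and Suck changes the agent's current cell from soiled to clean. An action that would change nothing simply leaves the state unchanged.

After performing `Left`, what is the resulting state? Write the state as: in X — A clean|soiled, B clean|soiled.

in A — A soiled, B soiled

start: in B — A soiled, B soiled
Left (#1): in A — A soiled, B soiled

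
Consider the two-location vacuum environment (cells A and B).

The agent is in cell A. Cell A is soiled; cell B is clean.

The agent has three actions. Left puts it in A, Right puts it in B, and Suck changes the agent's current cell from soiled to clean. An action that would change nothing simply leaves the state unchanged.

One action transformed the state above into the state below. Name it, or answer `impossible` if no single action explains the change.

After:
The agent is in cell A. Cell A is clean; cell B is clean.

try  Left: (A; A:soiled, B:clean)
try Right: (B; A:soiled, B:clean)
try  Suck: (A; A:clean, B:clean)  ← match

Suck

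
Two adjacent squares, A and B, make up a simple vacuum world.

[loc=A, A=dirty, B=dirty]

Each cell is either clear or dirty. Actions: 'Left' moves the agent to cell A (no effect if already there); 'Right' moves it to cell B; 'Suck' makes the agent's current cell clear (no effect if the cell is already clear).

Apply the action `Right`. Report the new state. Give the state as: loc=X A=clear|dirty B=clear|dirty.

loc=B A=dirty B=dirty

start: loc=A A=dirty B=dirty
1. Right → loc=B A=dirty B=dirty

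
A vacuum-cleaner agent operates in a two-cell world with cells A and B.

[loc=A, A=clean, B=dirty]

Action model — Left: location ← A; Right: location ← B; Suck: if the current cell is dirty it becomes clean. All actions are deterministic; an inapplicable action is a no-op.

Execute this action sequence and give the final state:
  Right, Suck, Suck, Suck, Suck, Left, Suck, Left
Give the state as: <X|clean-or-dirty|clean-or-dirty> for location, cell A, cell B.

1) do Right; now <B|clean|dirty>
2) do Suck; now <B|clean|clean>
3) do Suck; now <B|clean|clean>
4) do Suck; now <B|clean|clean>
5) do Suck; now <B|clean|clean>
6) do Left; now <A|clean|clean>
7) do Suck; now <A|clean|clean>
8) do Left; now <A|clean|clean>

<A|clean|clean>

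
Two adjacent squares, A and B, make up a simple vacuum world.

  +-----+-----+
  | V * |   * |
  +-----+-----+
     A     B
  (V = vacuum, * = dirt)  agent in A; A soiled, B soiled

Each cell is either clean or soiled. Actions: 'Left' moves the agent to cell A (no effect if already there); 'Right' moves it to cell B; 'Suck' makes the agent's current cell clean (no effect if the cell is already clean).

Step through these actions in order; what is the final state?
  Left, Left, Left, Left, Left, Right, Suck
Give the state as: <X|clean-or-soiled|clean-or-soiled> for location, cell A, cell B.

<B|soiled|clean>

Left (#1): <A|soiled|soiled>
Left (#2): <A|soiled|soiled>
Left (#3): <A|soiled|soiled>
Left (#4): <A|soiled|soiled>
Left (#5): <A|soiled|soiled>
Right (#6): <B|soiled|soiled>
Suck (#7): <B|soiled|clean>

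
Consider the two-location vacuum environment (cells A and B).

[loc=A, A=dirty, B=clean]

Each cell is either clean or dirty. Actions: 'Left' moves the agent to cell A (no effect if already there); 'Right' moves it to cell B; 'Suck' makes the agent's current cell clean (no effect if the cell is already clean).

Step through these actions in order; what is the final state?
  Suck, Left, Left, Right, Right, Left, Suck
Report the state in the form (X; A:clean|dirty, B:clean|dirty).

1. Suck → (A; A:clean, B:clean)
2. Left → (A; A:clean, B:clean)
3. Left → (A; A:clean, B:clean)
4. Right → (B; A:clean, B:clean)
5. Right → (B; A:clean, B:clean)
6. Left → (A; A:clean, B:clean)
7. Suck → (A; A:clean, B:clean)

(A; A:clean, B:clean)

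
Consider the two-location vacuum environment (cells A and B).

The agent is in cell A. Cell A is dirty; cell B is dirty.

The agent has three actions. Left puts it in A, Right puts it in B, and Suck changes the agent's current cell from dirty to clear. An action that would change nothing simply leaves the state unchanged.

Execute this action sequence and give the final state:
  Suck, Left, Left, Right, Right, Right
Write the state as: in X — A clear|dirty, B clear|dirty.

Suck (#1): in A — A clear, B dirty
Left (#2): in A — A clear, B dirty
Left (#3): in A — A clear, B dirty
Right (#4): in B — A clear, B dirty
Right (#5): in B — A clear, B dirty
Right (#6): in B — A clear, B dirty

in B — A clear, B dirty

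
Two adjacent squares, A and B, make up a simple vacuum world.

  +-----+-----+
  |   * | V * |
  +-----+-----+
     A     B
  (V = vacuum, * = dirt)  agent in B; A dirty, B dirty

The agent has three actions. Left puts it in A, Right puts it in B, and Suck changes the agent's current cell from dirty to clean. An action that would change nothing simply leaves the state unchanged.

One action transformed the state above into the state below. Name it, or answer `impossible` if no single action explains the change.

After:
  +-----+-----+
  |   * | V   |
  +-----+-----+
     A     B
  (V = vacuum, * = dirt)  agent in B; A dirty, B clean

Suck

try  Left: in A — A dirty, B dirty
try Right: in B — A dirty, B dirty
try  Suck: in B — A dirty, B clean  ← match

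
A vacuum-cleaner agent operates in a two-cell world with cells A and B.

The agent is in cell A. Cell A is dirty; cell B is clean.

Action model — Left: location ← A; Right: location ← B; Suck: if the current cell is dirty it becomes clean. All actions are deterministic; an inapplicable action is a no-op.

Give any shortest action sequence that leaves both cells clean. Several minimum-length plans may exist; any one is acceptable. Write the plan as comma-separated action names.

Suck

t=1 Suck ⇒ in A — A clean, B clean
min 1: A is dirty, one Suck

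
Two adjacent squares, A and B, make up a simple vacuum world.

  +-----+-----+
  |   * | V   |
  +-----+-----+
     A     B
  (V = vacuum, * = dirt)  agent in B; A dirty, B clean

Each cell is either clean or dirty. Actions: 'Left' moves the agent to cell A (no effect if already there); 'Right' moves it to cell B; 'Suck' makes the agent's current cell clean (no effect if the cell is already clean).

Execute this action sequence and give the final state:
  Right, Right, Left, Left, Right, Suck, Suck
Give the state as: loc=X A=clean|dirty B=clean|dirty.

t=1 Right ⇒ loc=B A=dirty B=clean
t=2 Right ⇒ loc=B A=dirty B=clean
t=3 Left ⇒ loc=A A=dirty B=clean
t=4 Left ⇒ loc=A A=dirty B=clean
t=5 Right ⇒ loc=B A=dirty B=clean
t=6 Suck ⇒ loc=B A=dirty B=clean
t=7 Suck ⇒ loc=B A=dirty B=clean

loc=B A=dirty B=clean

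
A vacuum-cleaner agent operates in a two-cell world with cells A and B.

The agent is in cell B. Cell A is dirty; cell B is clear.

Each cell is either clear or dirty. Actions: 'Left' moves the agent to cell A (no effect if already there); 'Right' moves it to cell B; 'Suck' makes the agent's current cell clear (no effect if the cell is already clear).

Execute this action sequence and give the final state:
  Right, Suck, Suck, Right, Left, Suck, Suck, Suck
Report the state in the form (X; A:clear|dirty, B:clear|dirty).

t=1 Right ⇒ (B; A:dirty, B:clear)
t=2 Suck ⇒ (B; A:dirty, B:clear)
t=3 Suck ⇒ (B; A:dirty, B:clear)
t=4 Right ⇒ (B; A:dirty, B:clear)
t=5 Left ⇒ (A; A:dirty, B:clear)
t=6 Suck ⇒ (A; A:clear, B:clear)
t=7 Suck ⇒ (A; A:clear, B:clear)
t=8 Suck ⇒ (A; A:clear, B:clear)

(A; A:clear, B:clear)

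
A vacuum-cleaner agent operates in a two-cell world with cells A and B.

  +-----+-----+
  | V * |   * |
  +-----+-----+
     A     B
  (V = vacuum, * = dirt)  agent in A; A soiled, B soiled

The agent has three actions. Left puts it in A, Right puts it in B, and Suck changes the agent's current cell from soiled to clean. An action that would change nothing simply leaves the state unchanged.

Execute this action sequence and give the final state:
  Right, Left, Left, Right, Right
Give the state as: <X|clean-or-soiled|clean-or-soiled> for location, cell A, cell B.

<B|soiled|soiled>

step 1/5 (Right): <B|soiled|soiled>
step 2/5 (Left): <A|soiled|soiled>
step 3/5 (Left): <A|soiled|soiled>
step 4/5 (Right): <B|soiled|soiled>
step 5/5 (Right): <B|soiled|soiled>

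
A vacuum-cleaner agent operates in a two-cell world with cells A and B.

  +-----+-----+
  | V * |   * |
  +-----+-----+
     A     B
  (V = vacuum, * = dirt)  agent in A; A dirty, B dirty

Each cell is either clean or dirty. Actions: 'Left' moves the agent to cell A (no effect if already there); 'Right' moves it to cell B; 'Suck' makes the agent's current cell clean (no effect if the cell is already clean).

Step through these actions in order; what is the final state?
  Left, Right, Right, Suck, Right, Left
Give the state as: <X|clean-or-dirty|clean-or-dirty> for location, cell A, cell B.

1. Left → <A|dirty|dirty>
2. Right → <B|dirty|dirty>
3. Right → <B|dirty|dirty>
4. Suck → <B|dirty|clean>
5. Right → <B|dirty|clean>
6. Left → <A|dirty|clean>

<A|dirty|clean>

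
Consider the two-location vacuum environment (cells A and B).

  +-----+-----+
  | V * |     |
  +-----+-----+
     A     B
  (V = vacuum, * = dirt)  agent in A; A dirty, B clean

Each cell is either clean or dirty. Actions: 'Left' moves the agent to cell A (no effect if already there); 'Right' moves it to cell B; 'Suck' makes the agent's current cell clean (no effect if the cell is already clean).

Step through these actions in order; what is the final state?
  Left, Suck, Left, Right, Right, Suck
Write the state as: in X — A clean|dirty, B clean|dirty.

1. Left → in A — A dirty, B clean
2. Suck → in A — A clean, B clean
3. Left → in A — A clean, B clean
4. Right → in B — A clean, B clean
5. Right → in B — A clean, B clean
6. Suck → in B — A clean, B clean

in B — A clean, B clean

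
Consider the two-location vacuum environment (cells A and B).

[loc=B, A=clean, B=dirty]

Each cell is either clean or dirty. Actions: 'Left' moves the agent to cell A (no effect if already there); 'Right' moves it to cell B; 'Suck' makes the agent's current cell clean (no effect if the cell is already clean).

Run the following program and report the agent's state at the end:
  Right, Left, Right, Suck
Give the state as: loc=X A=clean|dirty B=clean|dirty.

1) do Right; now loc=B A=clean B=dirty
2) do Left; now loc=A A=clean B=dirty
3) do Right; now loc=B A=clean B=dirty
4) do Suck; now loc=B A=clean B=clean

loc=B A=clean B=clean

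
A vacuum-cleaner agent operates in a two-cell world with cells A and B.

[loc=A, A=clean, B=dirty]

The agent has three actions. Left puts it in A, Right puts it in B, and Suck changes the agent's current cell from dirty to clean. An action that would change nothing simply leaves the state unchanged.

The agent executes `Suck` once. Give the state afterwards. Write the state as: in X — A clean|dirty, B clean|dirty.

in A — A clean, B dirty

start: in A — A clean, B dirty
1. Suck → in A — A clean, B dirty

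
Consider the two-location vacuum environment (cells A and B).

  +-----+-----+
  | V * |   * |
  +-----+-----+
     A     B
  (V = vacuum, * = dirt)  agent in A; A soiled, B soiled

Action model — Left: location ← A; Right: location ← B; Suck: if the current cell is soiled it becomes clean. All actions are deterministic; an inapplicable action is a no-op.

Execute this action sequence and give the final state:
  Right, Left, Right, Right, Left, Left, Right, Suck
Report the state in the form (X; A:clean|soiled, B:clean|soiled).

1) do Right; now (B; A:soiled, B:soiled)
2) do Left; now (A; A:soiled, B:soiled)
3) do Right; now (B; A:soiled, B:soiled)
4) do Right; now (B; A:soiled, B:soiled)
5) do Left; now (A; A:soiled, B:soiled)
6) do Left; now (A; A:soiled, B:soiled)
7) do Right; now (B; A:soiled, B:soiled)
8) do Suck; now (B; A:soiled, B:clean)

(B; A:soiled, B:clean)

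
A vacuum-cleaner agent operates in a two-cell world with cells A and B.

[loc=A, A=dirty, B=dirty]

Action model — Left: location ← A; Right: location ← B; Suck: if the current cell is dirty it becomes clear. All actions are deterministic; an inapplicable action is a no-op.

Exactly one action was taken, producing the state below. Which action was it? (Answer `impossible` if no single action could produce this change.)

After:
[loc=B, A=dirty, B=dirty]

try  Left: loc=A A=dirty B=dirty
try Right: loc=B A=dirty B=dirty  ← match
try  Suck: loc=A A=clear B=dirty

Right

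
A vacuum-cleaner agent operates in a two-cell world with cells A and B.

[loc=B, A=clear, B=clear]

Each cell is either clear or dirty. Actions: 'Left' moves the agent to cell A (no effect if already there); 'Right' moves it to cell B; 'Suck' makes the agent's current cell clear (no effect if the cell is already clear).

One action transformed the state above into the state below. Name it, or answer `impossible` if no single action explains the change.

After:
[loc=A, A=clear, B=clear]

Left

try  Left: (A; A:clear, B:clear)  ← match
try Right: (B; A:clear, B:clear)
try  Suck: (B; A:clear, B:clear)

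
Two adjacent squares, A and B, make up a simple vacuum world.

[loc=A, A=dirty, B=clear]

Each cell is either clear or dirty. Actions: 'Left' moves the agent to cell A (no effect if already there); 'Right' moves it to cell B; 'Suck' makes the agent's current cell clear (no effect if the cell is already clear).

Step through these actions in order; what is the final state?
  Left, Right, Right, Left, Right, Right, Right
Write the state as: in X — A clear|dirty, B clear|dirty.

step 1/7 (Left): in A — A dirty, B clear
step 2/7 (Right): in B — A dirty, B clear
step 3/7 (Right): in B — A dirty, B clear
step 4/7 (Left): in A — A dirty, B clear
step 5/7 (Right): in B — A dirty, B clear
step 6/7 (Right): in B — A dirty, B clear
step 7/7 (Right): in B — A dirty, B clear

in B — A dirty, B clear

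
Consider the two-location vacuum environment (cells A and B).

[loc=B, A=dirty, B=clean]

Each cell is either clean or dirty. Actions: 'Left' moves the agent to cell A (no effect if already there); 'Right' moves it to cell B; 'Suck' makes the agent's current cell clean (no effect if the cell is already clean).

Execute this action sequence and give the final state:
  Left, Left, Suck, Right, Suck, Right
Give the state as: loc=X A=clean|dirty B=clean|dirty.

loc=B A=clean B=clean

t=1 Left ⇒ loc=A A=dirty B=clean
t=2 Left ⇒ loc=A A=dirty B=clean
t=3 Suck ⇒ loc=A A=clean B=clean
t=4 Right ⇒ loc=B A=clean B=clean
t=5 Suck ⇒ loc=B A=clean B=clean
t=6 Right ⇒ loc=B A=clean B=clean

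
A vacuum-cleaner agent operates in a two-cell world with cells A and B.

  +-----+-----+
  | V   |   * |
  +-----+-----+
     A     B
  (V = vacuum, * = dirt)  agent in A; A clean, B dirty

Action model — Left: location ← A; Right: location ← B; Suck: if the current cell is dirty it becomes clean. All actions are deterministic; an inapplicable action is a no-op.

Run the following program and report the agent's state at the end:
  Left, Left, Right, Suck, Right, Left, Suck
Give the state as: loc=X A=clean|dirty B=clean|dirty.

1. Left → loc=A A=clean B=dirty
2. Left → loc=A A=clean B=dirty
3. Right → loc=B A=clean B=dirty
4. Suck → loc=B A=clean B=clean
5. Right → loc=B A=clean B=clean
6. Left → loc=A A=clean B=clean
7. Suck → loc=A A=clean B=clean

loc=A A=clean B=clean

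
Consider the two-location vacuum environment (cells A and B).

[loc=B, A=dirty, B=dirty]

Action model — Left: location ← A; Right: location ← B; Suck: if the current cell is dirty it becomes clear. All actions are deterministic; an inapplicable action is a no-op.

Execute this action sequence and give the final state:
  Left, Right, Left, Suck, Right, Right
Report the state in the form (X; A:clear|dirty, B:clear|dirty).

(B; A:clear, B:dirty)

t=1 Left ⇒ (A; A:dirty, B:dirty)
t=2 Right ⇒ (B; A:dirty, B:dirty)
t=3 Left ⇒ (A; A:dirty, B:dirty)
t=4 Suck ⇒ (A; A:clear, B:dirty)
t=5 Right ⇒ (B; A:clear, B:dirty)
t=6 Right ⇒ (B; A:clear, B:dirty)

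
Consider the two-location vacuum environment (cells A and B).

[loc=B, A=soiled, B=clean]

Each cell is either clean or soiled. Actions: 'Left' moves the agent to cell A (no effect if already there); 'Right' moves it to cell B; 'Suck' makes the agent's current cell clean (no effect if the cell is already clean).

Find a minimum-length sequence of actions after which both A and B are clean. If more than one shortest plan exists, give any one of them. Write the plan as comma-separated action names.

Left, Suck

t=1 Left ⇒ (A; A:soiled, B:clean)
t=2 Suck ⇒ (A; A:clean, B:clean)
min 2: go A then Suck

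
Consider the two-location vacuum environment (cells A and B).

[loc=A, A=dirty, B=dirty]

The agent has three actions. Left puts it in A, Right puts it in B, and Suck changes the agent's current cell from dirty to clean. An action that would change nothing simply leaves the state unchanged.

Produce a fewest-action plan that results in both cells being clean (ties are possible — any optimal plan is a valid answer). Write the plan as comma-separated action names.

step 1/3 (Suck): loc=A A=clean B=dirty
step 2/3 (Right): loc=B A=clean B=dirty
step 3/3 (Suck): loc=B A=clean B=clean
min 3: Suck A + move + Suck B

Suck, Right, Suck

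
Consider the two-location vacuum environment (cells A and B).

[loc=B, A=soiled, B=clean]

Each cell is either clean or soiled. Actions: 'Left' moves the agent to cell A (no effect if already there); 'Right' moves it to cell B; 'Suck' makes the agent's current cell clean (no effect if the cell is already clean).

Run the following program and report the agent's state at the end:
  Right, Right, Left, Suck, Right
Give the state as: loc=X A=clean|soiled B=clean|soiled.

step 1/5 (Right): loc=B A=soiled B=clean
step 2/5 (Right): loc=B A=soiled B=clean
step 3/5 (Left): loc=A A=soiled B=clean
step 4/5 (Suck): loc=A A=clean B=clean
step 5/5 (Right): loc=B A=clean B=clean

loc=B A=clean B=clean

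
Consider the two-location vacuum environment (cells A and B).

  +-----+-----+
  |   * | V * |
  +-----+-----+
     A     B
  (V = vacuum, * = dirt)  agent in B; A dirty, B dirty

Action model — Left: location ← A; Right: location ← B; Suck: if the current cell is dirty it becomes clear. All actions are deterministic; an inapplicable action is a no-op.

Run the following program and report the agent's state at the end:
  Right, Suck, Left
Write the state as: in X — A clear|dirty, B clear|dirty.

Right (#1): in B — A dirty, B dirty
Suck (#2): in B — A dirty, B clear
Left (#3): in A — A dirty, B clear

in A — A dirty, B clear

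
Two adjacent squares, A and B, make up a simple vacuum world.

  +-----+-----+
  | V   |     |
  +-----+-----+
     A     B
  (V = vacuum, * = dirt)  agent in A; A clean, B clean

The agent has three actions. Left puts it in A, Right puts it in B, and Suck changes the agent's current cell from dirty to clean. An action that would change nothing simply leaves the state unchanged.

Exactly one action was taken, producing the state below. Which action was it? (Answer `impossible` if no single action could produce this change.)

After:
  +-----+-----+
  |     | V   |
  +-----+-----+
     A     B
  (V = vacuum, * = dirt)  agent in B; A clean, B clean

Right

try  Left: in A — A clean, B clean
try Right: in B — A clean, B clean  ← match
try  Suck: in A — A clean, B clean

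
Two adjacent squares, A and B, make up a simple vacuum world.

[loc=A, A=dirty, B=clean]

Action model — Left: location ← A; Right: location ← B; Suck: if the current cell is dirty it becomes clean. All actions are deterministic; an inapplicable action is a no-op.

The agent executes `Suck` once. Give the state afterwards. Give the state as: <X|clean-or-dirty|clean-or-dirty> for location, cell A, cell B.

<A|clean|clean>

start: <A|dirty|clean>
t=1 Suck ⇒ <A|clean|clean>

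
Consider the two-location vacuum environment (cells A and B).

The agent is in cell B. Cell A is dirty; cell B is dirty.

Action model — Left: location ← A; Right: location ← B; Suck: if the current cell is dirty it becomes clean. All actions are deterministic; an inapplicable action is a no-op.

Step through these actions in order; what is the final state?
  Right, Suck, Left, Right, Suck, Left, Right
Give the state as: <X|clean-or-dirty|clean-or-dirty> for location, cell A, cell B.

<B|dirty|clean>

Right (#1): <B|dirty|dirty>
Suck (#2): <B|dirty|clean>
Left (#3): <A|dirty|clean>
Right (#4): <B|dirty|clean>
Suck (#5): <B|dirty|clean>
Left (#6): <A|dirty|clean>
Right (#7): <B|dirty|clean>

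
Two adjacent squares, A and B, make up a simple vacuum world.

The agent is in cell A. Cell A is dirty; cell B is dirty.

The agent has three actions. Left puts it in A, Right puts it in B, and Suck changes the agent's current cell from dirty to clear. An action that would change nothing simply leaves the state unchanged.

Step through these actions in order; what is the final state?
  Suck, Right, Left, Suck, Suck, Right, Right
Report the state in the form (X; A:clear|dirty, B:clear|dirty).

t=1 Suck ⇒ (A; A:clear, B:dirty)
t=2 Right ⇒ (B; A:clear, B:dirty)
t=3 Left ⇒ (A; A:clear, B:dirty)
t=4 Suck ⇒ (A; A:clear, B:dirty)
t=5 Suck ⇒ (A; A:clear, B:dirty)
t=6 Right ⇒ (B; A:clear, B:dirty)
t=7 Right ⇒ (B; A:clear, B:dirty)

(B; A:clear, B:dirty)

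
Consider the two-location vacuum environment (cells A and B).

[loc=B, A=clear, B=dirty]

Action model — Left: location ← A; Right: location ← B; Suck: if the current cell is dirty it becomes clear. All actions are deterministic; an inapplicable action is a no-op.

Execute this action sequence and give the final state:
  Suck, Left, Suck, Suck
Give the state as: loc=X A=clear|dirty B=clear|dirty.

1) do Suck; now loc=B A=clear B=clear
2) do Left; now loc=A A=clear B=clear
3) do Suck; now loc=A A=clear B=clear
4) do Suck; now loc=A A=clear B=clear

loc=A A=clear B=clear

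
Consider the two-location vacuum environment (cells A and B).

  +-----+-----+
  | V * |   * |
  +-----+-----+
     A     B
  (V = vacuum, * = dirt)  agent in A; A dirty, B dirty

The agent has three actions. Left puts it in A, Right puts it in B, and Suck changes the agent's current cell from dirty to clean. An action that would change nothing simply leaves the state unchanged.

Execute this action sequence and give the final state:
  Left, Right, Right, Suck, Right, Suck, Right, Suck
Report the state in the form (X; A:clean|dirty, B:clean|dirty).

Left (#1): (A; A:dirty, B:dirty)
Right (#2): (B; A:dirty, B:dirty)
Right (#3): (B; A:dirty, B:dirty)
Suck (#4): (B; A:dirty, B:clean)
Right (#5): (B; A:dirty, B:clean)
Suck (#6): (B; A:dirty, B:clean)
Right (#7): (B; A:dirty, B:clean)
Suck (#8): (B; A:dirty, B:clean)

(B; A:dirty, B:clean)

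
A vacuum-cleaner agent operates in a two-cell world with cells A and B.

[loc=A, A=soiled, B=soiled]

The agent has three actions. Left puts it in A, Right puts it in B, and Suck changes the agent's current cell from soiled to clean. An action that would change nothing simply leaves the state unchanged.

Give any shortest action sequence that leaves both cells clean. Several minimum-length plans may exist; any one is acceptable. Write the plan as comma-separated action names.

Suck, Right, Suck

Suck (#1): loc=A A=clean B=soiled
Right (#2): loc=B A=clean B=soiled
Suck (#3): loc=B A=clean B=clean
min 3: Suck A + move + Suck B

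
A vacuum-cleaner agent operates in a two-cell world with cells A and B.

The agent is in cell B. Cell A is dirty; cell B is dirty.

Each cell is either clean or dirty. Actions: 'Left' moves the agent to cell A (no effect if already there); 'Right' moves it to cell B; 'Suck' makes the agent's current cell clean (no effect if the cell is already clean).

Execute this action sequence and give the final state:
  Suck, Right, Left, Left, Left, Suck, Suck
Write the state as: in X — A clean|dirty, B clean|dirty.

[1] after Suck: in B — A dirty, B clean
[2] after Right: in B — A dirty, B clean
[3] after Left: in A — A dirty, B clean
[4] after Left: in A — A dirty, B clean
[5] after Left: in A — A dirty, B clean
[6] after Suck: in A — A clean, B clean
[7] after Suck: in A — A clean, B clean

in A — A clean, B clean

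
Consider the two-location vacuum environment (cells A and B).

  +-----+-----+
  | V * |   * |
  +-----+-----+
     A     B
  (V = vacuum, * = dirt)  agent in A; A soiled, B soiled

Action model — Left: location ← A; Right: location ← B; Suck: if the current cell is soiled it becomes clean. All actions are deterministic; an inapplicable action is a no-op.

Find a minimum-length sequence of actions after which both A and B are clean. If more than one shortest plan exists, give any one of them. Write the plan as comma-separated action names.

t=1 Suck ⇒ loc=A A=clean B=soiled
t=2 Right ⇒ loc=B A=clean B=soiled
t=3 Suck ⇒ loc=B A=clean B=clean
min 3: Suck A + move + Suck B

Suck, Right, Suck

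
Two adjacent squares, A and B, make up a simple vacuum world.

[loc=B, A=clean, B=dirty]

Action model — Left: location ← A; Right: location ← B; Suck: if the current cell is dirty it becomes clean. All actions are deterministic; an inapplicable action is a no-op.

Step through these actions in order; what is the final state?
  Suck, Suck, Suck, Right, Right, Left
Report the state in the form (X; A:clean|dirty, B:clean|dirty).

[1] after Suck: (B; A:clean, B:clean)
[2] after Suck: (B; A:clean, B:clean)
[3] after Suck: (B; A:clean, B:clean)
[4] after Right: (B; A:clean, B:clean)
[5] after Right: (B; A:clean, B:clean)
[6] after Left: (A; A:clean, B:clean)

(A; A:clean, B:clean)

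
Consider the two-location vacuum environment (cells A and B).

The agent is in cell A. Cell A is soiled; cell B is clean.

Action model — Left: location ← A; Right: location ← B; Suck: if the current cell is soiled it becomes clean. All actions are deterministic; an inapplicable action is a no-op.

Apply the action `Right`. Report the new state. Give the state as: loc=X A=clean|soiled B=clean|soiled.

loc=B A=soiled B=clean

start: loc=A A=soiled B=clean
[1] after Right: loc=B A=soiled B=clean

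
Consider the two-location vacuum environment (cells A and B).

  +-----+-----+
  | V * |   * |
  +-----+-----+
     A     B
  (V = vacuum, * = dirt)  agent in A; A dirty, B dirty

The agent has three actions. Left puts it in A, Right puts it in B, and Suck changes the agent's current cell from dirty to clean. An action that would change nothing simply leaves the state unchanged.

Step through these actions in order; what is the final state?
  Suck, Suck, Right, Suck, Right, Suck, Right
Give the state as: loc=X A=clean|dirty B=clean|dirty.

step 1/7 (Suck): loc=A A=clean B=dirty
step 2/7 (Suck): loc=A A=clean B=dirty
step 3/7 (Right): loc=B A=clean B=dirty
step 4/7 (Suck): loc=B A=clean B=clean
step 5/7 (Right): loc=B A=clean B=clean
step 6/7 (Suck): loc=B A=clean B=clean
step 7/7 (Right): loc=B A=clean B=clean

loc=B A=clean B=clean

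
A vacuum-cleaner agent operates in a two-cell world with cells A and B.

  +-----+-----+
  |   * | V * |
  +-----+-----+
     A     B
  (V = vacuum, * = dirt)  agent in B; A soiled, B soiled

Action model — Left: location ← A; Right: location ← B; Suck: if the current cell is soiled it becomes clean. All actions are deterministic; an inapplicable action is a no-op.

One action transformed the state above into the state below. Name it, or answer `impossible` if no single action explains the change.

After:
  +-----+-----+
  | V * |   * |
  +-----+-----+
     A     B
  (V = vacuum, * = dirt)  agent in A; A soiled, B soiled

Left

try  Left: (A; A:soiled, B:soiled)  ← match
try Right: (B; A:soiled, B:soiled)
try  Suck: (B; A:soiled, B:clean)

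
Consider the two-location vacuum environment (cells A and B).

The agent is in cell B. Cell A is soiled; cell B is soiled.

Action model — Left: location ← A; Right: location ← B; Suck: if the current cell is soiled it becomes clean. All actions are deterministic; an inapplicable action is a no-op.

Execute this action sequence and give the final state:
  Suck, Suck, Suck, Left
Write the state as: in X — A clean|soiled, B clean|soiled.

in A — A soiled, B clean

1. Suck → in B — A soiled, B clean
2. Suck → in B — A soiled, B clean
3. Suck → in B — A soiled, B clean
4. Left → in A — A soiled, B clean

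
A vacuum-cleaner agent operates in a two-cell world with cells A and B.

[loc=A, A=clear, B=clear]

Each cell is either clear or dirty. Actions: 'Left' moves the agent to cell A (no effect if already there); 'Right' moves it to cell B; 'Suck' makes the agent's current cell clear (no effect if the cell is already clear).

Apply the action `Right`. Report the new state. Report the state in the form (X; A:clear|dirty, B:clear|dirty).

(B; A:clear, B:clear)

start: (A; A:clear, B:clear)
1. Right → (B; A:clear, B:clear)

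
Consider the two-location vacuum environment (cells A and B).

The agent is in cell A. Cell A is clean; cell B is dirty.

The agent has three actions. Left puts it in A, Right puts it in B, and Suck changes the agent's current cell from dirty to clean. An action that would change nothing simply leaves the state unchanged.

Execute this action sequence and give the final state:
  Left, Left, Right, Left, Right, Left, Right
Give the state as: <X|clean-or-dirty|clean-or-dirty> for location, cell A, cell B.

<B|clean|dirty>

1. Left → <A|clean|dirty>
2. Left → <A|clean|dirty>
3. Right → <B|clean|dirty>
4. Left → <A|clean|dirty>
5. Right → <B|clean|dirty>
6. Left → <A|clean|dirty>
7. Right → <B|clean|dirty>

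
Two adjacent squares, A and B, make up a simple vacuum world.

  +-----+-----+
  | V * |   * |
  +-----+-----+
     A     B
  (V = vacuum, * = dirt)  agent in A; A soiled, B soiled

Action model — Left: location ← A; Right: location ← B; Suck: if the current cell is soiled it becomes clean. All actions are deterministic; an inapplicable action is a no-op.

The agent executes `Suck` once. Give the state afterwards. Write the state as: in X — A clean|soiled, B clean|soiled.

in A — A clean, B soiled

start: in A — A soiled, B soiled
1. Suck → in A — A clean, B soiled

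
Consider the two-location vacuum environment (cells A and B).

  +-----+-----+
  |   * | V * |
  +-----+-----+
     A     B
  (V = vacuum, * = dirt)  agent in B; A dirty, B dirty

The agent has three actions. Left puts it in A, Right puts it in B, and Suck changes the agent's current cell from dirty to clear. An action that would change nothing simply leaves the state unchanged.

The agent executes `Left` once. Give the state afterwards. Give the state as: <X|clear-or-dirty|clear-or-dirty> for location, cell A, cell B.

start: <B|dirty|dirty>
1. Left → <A|dirty|dirty>

<A|dirty|dirty>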